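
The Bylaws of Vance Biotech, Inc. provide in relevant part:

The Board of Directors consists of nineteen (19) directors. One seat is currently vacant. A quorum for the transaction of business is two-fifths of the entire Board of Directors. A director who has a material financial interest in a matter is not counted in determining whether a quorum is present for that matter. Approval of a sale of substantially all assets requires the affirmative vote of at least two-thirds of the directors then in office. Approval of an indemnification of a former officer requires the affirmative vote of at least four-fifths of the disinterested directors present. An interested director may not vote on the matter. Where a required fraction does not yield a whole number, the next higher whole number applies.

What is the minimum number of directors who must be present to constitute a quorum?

8

2/5 of 19 = 7.60, rounded up to 8.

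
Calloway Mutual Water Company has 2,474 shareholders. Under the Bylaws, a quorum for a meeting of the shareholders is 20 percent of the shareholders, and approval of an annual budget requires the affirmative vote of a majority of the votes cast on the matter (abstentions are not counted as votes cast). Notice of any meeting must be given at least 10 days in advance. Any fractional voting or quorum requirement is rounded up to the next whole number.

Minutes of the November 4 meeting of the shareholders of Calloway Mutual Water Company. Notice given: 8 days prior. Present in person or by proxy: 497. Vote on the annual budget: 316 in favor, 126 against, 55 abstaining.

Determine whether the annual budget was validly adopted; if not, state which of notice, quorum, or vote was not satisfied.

Notice: 8 days given; 10 required. Not satisfied.
Quorum: 20% of 2,474 = 494.80, rounded up to 495; 497 present. Satisfied.
Vote: requires a majority of the votes cast (497 − 55 abstaining = 442); a majority of 442 is 222, so 222 needed; 316 in favor. Satisfied.

Invalid — notice requirement not satisfied.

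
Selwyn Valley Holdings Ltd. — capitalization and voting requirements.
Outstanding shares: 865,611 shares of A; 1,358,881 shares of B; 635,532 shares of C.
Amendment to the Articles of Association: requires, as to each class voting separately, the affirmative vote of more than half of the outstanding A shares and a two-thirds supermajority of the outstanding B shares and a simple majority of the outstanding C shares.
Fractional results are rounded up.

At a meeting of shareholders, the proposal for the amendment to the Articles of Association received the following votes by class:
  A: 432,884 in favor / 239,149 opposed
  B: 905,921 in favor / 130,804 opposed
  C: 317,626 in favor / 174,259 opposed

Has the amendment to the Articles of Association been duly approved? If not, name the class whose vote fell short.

Not approved — the C shares did not give the required vote.

A: a majority of 865611 is 432806; 432,806 required, 432,884 in favor — approved.
B: 2/3 of 1358881 = 905920.67, rounded up to 905921; 905,921 required, 905,921 in favor — approved.
C: a majority of 635532 is 317767; 317,767 required, 317,626 in favor — not approved.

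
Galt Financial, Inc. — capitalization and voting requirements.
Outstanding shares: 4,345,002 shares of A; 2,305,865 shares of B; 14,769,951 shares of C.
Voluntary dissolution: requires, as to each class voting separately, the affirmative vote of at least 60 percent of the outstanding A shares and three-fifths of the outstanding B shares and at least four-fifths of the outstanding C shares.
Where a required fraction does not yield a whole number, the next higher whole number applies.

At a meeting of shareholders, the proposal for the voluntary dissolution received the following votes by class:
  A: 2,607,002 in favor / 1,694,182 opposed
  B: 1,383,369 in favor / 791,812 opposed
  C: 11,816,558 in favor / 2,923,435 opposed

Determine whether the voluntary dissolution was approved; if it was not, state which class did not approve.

A: 3/5 of 4345002 = 2607001.20, rounded up to 2607002; 2,607,002 required, 2,607,002 in favor — approved.
B: 3/5 of 2305865 = 1383519; 1,383,519 required, 1,383,369 in favor — not approved.
C: 4/5 of 14769951 = 11815960.80, rounded up to 11815961; 11,815,961 required, 11,816,558 in favor — approved.

Not approved — the B shares did not give the required vote.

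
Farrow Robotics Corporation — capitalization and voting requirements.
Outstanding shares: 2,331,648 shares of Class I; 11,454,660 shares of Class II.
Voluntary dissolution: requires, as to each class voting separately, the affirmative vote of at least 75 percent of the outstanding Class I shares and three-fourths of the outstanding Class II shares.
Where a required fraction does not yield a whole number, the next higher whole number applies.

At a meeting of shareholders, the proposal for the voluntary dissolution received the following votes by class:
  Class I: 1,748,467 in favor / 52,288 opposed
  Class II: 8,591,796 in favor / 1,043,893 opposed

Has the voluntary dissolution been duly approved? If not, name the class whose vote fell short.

Class I: 3/4 of 2331648 = 1748736; 1,748,736 required, 1,748,467 in favor — not approved.
Class II: 3/4 of 11454660 = 8590995; 8,590,995 required, 8,591,796 in favor — approved.

Not approved — the Class I shares did not give the required vote.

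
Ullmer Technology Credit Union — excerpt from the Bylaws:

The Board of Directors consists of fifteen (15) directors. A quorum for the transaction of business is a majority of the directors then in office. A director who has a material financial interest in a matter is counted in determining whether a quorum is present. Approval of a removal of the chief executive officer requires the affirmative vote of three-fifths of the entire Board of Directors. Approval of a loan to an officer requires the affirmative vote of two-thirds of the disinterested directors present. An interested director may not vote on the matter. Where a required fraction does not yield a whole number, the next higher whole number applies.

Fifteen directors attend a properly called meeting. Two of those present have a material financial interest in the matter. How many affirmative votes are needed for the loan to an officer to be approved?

The loan to an officer requires two-thirds of the disinterested directors present (15 − 2 = 13).
2/3 of 13 = 8.67, rounded up to 9.

9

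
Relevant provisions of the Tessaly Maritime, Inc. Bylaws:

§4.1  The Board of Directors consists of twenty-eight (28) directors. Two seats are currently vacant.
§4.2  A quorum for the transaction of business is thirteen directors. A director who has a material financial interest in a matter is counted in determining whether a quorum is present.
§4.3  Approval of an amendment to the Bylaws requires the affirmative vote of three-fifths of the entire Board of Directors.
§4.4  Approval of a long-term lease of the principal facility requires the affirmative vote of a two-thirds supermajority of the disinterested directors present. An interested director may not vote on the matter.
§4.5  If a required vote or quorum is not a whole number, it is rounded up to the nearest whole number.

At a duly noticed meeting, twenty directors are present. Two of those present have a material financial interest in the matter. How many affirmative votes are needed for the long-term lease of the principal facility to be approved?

12

The long-term lease of the principal facility requires two-thirds of the disinterested directors present (20 − 2 = 18).
2/3 of 18 = 12.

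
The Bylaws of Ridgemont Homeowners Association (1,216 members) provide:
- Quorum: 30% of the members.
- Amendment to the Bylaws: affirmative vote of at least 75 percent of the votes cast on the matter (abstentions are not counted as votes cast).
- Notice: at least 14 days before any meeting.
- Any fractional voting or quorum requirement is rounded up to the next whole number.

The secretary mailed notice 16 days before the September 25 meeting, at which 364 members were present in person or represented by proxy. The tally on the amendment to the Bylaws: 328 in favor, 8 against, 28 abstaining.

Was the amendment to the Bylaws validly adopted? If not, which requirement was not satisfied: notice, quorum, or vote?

Notice: 16 days given; 14 required. Satisfied.
Quorum: 30% of 1,216 = 364.80, rounded up to 365; 364 present. Not satisfied.
Vote: requires three-fourths of the votes cast (364 − 28 abstaining = 336); 3/4 of 336 = 252, so 252 needed; 328 in favor. Satisfied.

Invalid — quorum requirement not satisfied.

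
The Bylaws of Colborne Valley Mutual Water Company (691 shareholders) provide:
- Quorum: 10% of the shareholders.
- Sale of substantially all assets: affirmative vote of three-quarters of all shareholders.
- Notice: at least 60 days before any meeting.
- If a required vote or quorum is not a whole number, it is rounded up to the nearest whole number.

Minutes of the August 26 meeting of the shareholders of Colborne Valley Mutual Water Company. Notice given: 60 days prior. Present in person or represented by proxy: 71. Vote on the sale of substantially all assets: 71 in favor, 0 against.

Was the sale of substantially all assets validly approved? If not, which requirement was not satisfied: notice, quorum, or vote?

Invalid — vote requirement not satisfied.

Notice: 60 days given; 60 required. Satisfied.
Quorum: 10% of 691 = 69.10, rounded up to 70; 71 present. Satisfied.
Vote: requires three-fourths of all shareholders (691); 3/4 of 691 = 518.25, rounded up to 519, so 519 needed; 71 in favor. Not satisfied.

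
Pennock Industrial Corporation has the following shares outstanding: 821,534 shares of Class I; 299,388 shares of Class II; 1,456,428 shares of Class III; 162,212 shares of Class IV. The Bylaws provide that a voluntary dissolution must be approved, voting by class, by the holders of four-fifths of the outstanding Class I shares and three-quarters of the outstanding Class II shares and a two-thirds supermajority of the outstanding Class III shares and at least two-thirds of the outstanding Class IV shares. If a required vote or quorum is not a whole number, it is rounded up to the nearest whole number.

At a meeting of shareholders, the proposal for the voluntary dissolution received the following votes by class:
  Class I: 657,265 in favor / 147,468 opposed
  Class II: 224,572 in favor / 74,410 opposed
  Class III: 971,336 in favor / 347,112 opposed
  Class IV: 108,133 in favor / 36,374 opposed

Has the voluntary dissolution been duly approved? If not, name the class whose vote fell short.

Not approved — the Class IV shares did not give the required vote.

Class I: 4/5 of 821534 = 657227.20, rounded up to 657228; 657,228 required, 657,265 in favor — approved.
Class II: 3/4 of 299388 = 224541; 224,541 required, 224,572 in favor — approved.
Class III: 2/3 of 1456428 = 970952; 970,952 required, 971,336 in favor — approved.
Class IV: 2/3 of 162212 = 108141.33, rounded up to 108142; 108,142 required, 108,133 in favor — not approved.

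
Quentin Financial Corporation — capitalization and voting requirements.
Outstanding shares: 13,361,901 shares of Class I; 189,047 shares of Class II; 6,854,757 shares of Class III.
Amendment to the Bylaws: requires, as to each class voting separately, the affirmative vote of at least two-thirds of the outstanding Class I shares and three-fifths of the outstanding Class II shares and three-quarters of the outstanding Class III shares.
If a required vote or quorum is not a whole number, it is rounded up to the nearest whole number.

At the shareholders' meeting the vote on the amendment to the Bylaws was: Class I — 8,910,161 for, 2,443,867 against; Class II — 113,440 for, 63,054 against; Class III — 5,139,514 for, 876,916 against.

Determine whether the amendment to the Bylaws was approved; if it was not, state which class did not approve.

Not approved — the Class III shares did not give the required vote.

Class I: 2/3 of 13361901 = 8907934; 8,907,934 required, 8,910,161 in favor — approved.
Class II: 3/5 of 189047 = 113428.20, rounded up to 113429; 113,429 required, 113,440 in favor — approved.
Class III: 3/4 of 6854757 = 5141067.75, rounded up to 5141068; 5,141,068 required, 5,139,514 in favor — not approved.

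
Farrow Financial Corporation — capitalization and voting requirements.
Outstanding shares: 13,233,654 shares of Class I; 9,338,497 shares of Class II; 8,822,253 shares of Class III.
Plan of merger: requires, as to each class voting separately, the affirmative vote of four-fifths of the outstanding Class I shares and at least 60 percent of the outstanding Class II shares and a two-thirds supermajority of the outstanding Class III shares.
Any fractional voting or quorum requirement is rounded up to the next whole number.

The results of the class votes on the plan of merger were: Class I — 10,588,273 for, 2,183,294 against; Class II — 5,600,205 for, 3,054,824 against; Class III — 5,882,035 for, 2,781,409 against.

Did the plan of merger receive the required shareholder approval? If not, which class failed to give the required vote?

Not approved — the Class II shares did not give the required vote.

Class I: 4/5 of 13233654 = 10586923.20, rounded up to 10586924; 10,586,924 required, 10,588,273 in favor — approved.
Class II: 3/5 of 9338497 = 5603098.20, rounded up to 5603099; 5,603,099 required, 5,600,205 in favor — not approved.
Class III: 2/3 of 8822253 = 5881502; 5,881,502 required, 5,882,035 in favor — approved.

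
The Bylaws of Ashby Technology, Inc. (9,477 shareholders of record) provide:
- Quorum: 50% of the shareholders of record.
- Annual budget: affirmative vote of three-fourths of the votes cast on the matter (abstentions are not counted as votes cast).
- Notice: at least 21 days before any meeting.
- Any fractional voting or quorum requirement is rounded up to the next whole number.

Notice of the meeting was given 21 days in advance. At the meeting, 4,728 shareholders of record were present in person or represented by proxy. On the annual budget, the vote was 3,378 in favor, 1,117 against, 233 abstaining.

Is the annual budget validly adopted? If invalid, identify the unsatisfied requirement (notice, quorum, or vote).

Invalid — quorum requirement not satisfied.

Notice: 21 days given; 21 required. Satisfied.
Quorum: 50% of 9,477 = 4,738.50, rounded up to 4,739; 4,728 present. Not satisfied.
Vote: requires three-fourths of the votes cast (4,728 − 233 abstaining = 4,495); 3/4 of 4495 = 3371.25, rounded up to 3372, so 3,372 needed; 3,378 in favor. Satisfied.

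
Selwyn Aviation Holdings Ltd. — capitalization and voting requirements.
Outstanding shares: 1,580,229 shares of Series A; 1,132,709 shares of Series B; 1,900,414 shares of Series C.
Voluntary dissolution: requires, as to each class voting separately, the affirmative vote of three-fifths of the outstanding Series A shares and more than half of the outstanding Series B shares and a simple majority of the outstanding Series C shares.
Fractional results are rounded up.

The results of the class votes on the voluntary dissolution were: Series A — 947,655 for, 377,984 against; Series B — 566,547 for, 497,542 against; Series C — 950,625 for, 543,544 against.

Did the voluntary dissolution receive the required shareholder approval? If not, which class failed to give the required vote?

Series A: 3/5 of 1580229 = 948137.40, rounded up to 948138; 948,138 required, 947,655 in favor — not approved.
Series B: a majority of 1132709 is 566355; 566,355 required, 566,547 in favor — approved.
Series C: a majority of 1900414 is 950208; 950,208 required, 950,625 in favor — approved.

Not approved — the Series A shares did not give the required vote.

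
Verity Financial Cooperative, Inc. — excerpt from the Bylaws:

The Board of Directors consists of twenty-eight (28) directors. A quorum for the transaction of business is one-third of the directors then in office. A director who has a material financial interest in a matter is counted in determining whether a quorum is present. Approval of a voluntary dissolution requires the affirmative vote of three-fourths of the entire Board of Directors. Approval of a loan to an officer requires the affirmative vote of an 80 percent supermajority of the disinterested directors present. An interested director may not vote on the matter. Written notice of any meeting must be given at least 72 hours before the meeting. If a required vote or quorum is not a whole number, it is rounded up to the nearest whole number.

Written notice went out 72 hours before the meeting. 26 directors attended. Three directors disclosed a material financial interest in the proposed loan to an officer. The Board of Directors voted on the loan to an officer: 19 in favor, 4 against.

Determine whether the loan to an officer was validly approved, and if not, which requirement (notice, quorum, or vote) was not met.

Valid — all requirements satisfied.

Notice: 72 hours given; 72 required (72 ≥ 72). Satisfied.
Quorum: 26 present (interested directors count toward quorum); quorum is 10. Satisfied.
Vote: the loan to an officer requires four-fifths of the disinterested directors present (26 − 3 = 23). 4/5 of 23 = 18.40, rounded up to 19, so 19 affirmative votes are needed; 19 voted in favor. Satisfied.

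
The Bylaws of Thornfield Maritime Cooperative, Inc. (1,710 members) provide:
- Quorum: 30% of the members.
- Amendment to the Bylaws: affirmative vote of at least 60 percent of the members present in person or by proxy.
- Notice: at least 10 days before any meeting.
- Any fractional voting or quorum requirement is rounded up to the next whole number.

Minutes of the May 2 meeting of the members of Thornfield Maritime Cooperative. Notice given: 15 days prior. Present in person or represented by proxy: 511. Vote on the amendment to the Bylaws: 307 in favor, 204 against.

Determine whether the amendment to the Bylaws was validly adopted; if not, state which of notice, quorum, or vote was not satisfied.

Invalid — quorum requirement not satisfied.

Notice: 15 days given; 10 required. Satisfied.
Quorum: 30% of 1,710 = 513; 511 present. Not satisfied.
Vote: requires three-fifths of those present (511); 3/5 of 511 = 306.60, rounded up to 307, so 307 needed; 307 in favor. Satisfied.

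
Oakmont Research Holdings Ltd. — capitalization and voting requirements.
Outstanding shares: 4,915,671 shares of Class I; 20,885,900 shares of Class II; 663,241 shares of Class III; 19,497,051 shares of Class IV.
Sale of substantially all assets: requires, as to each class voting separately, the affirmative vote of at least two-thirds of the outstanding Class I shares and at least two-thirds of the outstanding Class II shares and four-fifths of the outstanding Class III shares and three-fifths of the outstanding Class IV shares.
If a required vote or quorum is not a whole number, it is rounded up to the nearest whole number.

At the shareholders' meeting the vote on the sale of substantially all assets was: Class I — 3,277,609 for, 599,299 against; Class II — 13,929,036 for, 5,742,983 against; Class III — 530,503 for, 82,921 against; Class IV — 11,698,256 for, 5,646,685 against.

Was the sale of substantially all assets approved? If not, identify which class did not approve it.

Not approved — the Class III shares did not give the required vote.

Class I: 2/3 of 4915671 = 3277114; 3,277,114 required, 3,277,609 in favor — approved.
Class II: 2/3 of 20885900 = 13923933.33, rounded up to 13923934; 13,923,934 required, 13,929,036 in favor — approved.
Class III: 4/5 of 663241 = 530592.80, rounded up to 530593; 530,593 required, 530,503 in favor — not approved.
Class IV: 3/5 of 19497051 = 11698230.60, rounded up to 11698231; 11,698,231 required, 11,698,256 in favor — approved.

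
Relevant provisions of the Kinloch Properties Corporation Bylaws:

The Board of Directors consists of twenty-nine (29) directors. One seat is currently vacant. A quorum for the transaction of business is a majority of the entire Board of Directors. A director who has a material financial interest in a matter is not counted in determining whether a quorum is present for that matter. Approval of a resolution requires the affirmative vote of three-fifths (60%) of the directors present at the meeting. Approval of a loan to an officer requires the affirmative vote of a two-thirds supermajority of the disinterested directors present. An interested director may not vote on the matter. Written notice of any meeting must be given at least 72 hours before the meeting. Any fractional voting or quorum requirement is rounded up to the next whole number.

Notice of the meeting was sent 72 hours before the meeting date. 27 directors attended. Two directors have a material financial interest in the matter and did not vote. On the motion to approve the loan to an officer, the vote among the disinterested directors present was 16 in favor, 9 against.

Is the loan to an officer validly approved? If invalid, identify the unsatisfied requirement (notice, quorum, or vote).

Notice: 72 hours given; 72 required (72 ≥ 72). Satisfied.
Quorum: 27 present, but the 2 interested directors do not count, leaving 25. Quorum is 15. Satisfied.
Vote: the loan to an officer requires two-thirds of the disinterested directors present (27 − 2 = 25). 2/3 of 25 = 16.67, rounded up to 17, so 17 affirmative votes are needed; 16 voted in favor. Not satisfied.

Invalid — vote requirement not satisfied.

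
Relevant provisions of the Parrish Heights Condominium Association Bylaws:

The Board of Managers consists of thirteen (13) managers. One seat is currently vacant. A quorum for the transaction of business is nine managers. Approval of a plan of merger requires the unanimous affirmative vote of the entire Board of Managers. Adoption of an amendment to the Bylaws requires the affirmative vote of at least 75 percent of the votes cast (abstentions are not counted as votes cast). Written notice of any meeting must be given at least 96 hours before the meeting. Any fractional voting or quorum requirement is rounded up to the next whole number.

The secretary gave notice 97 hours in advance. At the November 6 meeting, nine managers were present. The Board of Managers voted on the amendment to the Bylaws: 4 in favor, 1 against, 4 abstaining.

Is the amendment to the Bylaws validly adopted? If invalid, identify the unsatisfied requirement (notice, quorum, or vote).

Notice: 97 hours given; 96 required (97 ≥ 96). Satisfied.
Quorum: 9 present; quorum is 9. Satisfied.
Vote: the amendment to the Bylaws requires three-fourths of the votes cast (9 present − 4 abstaining = 5). 3/4 of 5 = 3.75, rounded up to 4, so 4 affirmative votes are needed; 4 voted in favor. Satisfied.

Valid — all requirements satisfied.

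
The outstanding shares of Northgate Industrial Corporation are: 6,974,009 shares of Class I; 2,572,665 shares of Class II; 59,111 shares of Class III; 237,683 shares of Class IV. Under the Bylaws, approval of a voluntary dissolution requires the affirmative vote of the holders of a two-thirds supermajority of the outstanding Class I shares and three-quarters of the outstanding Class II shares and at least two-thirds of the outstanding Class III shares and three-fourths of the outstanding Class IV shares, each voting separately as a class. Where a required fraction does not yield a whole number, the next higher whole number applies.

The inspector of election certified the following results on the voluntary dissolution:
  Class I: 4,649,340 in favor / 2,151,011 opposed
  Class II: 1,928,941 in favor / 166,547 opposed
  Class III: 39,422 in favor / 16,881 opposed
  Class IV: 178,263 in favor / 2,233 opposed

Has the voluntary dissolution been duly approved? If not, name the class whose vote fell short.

Class I: 2/3 of 6974009 = 4649339.33, rounded up to 4649340; 4,649,340 required, 4,649,340 in favor — approved.
Class II: 3/4 of 2572665 = 1929498.75, rounded up to 1929499; 1,929,499 required, 1,928,941 in favor — not approved.
Class III: 2/3 of 59111 = 39407.33, rounded up to 39408; 39,408 required, 39,422 in favor — approved.
Class IV: 3/4 of 237683 = 178262.25, rounded up to 178263; 178,263 required, 178,263 in favor — approved.

Not approved — the Class II shares did not give the required vote.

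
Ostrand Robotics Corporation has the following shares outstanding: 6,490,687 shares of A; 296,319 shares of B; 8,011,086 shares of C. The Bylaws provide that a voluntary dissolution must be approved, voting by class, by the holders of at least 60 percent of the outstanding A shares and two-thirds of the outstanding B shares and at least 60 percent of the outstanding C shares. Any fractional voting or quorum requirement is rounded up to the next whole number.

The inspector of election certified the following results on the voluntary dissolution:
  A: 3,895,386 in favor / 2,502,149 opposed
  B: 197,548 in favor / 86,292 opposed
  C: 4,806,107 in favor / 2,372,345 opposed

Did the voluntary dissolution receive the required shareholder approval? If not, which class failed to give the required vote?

Not approved — the C shares did not give the required vote.

A: 3/5 of 6490687 = 3894412.20, rounded up to 3894413; 3,894,413 required, 3,895,386 in favor — approved.
B: 2/3 of 296319 = 197546; 197,546 required, 197,548 in favor — approved.
C: 3/5 of 8011086 = 4806651.60, rounded up to 4806652; 4,806,652 required, 4,806,107 in favor — not approved.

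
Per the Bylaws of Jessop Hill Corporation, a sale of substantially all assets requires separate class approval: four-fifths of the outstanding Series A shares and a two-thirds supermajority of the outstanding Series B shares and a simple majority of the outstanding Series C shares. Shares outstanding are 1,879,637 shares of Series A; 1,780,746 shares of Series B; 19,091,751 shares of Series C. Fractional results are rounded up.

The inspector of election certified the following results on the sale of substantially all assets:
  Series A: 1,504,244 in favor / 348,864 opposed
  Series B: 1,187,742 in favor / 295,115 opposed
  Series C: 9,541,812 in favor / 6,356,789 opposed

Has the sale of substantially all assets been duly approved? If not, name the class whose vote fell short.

Not approved — the Series C shares did not give the required vote.

Series A: 4/5 of 1879637 = 1503709.60, rounded up to 1503710; 1,503,710 required, 1,504,244 in favor — approved.
Series B: 2/3 of 1780746 = 1187164; 1,187,164 required, 1,187,742 in favor — approved.
Series C: a majority of 19091751 is 9545876; 9,545,876 required, 9,541,812 in favor — not approved.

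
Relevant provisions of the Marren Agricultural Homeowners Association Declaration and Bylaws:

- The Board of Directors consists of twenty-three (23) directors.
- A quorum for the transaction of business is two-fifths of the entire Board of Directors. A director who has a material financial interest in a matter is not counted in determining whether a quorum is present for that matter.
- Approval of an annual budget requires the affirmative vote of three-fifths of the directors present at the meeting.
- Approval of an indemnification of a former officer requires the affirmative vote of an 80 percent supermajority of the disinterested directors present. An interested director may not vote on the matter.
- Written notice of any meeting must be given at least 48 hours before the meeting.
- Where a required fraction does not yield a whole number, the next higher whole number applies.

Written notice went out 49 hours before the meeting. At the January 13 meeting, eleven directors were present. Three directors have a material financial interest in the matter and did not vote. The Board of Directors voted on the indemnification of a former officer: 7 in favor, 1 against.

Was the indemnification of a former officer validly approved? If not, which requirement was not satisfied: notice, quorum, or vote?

Notice: 49 hours given; 48 required (49 ≥ 48). Satisfied.
Quorum: 11 present, but the 3 interested directors do not count, leaving 8. Quorum is 10. Not satisfied.
Vote: the indemnification of a former officer requires four-fifths of the disinterested directors present (11 − 3 = 8). 4/5 of 8 = 6.40, rounded up to 7, so 7 affirmative votes are needed; 7 voted in favor. Satisfied. (Moot — without a quorum no business can be validly transacted.)

Invalid — quorum requirement not satisfied.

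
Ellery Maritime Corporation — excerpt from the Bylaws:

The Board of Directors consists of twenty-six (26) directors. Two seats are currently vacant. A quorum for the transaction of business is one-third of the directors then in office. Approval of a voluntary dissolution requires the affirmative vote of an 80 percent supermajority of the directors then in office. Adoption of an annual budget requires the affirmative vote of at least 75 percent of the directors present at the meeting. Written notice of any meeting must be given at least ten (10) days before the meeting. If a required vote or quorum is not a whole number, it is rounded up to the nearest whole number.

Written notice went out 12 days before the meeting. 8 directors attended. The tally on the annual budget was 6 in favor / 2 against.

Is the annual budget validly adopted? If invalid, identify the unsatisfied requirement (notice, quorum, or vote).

Valid — all requirements satisfied.

Notice: 12 days given; 10 required (12 ≥ 10). Satisfied.
Quorum: 8 present; quorum is 8. Satisfied.
Vote: the annual budget requires three-fourths of the directors present (8). 3/4 of 8 = 6, so 6 affirmative votes are needed; 6 voted in favor. Satisfied.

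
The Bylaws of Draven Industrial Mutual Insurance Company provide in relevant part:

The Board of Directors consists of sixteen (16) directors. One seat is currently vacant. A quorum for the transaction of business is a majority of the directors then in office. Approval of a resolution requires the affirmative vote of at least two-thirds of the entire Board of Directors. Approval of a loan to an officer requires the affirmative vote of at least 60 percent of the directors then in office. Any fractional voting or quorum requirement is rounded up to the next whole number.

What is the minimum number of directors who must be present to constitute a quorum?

A majority of 15 is 8.

8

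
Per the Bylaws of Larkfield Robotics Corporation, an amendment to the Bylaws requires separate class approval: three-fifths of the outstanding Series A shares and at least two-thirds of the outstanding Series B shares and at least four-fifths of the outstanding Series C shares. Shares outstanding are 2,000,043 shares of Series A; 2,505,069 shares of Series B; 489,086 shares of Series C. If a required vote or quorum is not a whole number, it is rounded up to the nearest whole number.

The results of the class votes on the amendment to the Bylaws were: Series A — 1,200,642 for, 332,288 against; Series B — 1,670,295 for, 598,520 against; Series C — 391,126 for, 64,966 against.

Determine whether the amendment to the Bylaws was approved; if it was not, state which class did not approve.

Not approved — the Series C shares did not give the required vote.

Series A: 3/5 of 2000043 = 1200025.80, rounded up to 1200026; 1,200,026 required, 1,200,642 in favor — approved.
Series B: 2/3 of 2505069 = 1670046; 1,670,046 required, 1,670,295 in favor — approved.
Series C: 4/5 of 489086 = 391268.80, rounded up to 391269; 391,269 required, 391,126 in favor — not approved.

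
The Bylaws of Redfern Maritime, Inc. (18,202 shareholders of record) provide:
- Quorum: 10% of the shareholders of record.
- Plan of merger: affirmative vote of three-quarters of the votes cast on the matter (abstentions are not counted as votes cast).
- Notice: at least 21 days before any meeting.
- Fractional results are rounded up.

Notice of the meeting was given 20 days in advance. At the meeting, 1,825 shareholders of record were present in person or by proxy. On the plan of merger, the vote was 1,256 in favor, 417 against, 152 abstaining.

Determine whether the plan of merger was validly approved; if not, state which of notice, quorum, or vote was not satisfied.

Invalid — notice requirement not satisfied.

Notice: 20 days given; 21 required. Not satisfied.
Quorum: 10% of 18,202 = 1,820.20, rounded up to 1,821; 1,825 present. Satisfied.
Vote: requires three-fourths of the votes cast (1,825 − 152 abstaining = 1,673); 3/4 of 1673 = 1254.75, rounded up to 1255, so 1,255 needed; 1,256 in favor. Satisfied.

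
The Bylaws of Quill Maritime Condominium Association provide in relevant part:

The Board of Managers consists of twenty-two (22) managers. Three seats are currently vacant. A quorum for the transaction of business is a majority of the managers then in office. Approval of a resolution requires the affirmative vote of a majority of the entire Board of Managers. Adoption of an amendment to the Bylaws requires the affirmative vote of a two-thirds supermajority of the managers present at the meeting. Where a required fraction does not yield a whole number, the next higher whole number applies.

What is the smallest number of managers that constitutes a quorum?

A majority of 19 is 10.

10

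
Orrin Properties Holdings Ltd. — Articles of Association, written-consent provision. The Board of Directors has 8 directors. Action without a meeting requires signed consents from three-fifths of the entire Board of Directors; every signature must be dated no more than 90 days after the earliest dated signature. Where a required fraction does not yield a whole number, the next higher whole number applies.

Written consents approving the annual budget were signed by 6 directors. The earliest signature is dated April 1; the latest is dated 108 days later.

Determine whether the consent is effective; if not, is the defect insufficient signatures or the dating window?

Not effective — dating-window requirement not satisfied.

Signatures required: three-fifths of 8 — 3/5 of 8 = 4.80, rounded up to 5, so 5 needed; 6 signed. Sufficient.
Dating window: the latest signature is 108 days after the earliest; the limit is 90 days. Outside the window.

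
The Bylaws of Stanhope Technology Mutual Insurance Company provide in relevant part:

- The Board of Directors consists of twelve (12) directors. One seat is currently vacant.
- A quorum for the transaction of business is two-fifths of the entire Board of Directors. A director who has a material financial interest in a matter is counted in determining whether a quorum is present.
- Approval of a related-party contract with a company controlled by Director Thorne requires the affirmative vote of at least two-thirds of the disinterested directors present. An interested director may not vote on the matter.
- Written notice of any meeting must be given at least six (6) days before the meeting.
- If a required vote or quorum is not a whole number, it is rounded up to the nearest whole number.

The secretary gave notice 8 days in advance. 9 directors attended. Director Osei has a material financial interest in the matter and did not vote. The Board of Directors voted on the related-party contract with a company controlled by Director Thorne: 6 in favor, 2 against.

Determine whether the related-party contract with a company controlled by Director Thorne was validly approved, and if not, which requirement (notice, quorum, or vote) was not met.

Valid — all requirements satisfied.

Notice: 8 days given; 6 required (8 ≥ 6). Satisfied.
Quorum: 9 present (interested directors count toward quorum); quorum is 5. Satisfied.
Vote: the related-party contract with a company controlled by Director Thorne requires two-thirds of the disinterested directors present (9 − 1 = 8). 2/3 of 8 = 5.33, rounded up to 6, so 6 affirmative votes are needed; 6 voted in favor. Satisfied.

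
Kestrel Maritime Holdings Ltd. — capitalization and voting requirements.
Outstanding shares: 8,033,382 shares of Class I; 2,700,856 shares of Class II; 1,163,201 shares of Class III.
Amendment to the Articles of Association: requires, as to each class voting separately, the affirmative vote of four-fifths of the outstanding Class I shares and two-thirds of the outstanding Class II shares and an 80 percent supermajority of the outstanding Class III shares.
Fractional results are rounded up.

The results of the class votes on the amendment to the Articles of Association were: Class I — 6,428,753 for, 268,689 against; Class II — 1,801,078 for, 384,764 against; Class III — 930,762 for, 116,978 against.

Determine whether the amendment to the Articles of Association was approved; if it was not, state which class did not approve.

Approved — every class gave the required vote.

Class I: 4/5 of 8033382 = 6426705.60, rounded up to 6426706; 6,426,706 required, 6,428,753 in favor — approved.
Class II: 2/3 of 2700856 = 1800570.67, rounded up to 1800571; 1,800,571 required, 1,801,078 in favor — approved.
Class III: 4/5 of 1163201 = 930560.80, rounded up to 930561; 930,561 required, 930,762 in favor — approved.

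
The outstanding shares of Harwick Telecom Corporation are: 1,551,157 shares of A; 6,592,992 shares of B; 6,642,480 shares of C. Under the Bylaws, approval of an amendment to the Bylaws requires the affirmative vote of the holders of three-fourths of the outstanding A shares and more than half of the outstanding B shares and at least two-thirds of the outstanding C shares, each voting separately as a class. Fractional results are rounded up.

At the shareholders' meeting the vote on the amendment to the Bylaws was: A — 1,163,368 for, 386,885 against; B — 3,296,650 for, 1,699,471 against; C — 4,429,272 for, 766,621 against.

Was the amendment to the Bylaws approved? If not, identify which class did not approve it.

Approved — every class gave the required vote.

A: 3/4 of 1551157 = 1163367.75, rounded up to 1163368; 1,163,368 required, 1,163,368 in favor — approved.
B: a majority of 6592992 is 3296497; 3,296,497 required, 3,296,650 in favor — approved.
C: 2/3 of 6642480 = 4428320; 4,428,320 required, 4,429,272 in favor — approved.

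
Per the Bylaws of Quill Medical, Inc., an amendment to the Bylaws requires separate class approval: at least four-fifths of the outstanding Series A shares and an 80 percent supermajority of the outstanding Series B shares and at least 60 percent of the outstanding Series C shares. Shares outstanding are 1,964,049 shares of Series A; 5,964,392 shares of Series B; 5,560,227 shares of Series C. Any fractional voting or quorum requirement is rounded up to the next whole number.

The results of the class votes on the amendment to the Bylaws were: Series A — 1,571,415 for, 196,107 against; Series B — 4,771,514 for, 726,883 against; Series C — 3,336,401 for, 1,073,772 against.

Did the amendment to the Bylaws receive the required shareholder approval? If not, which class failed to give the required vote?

Series A: 4/5 of 1964049 = 1571239.20, rounded up to 1571240; 1,571,240 required, 1,571,415 in favor — approved.
Series B: 4/5 of 5964392 = 4771513.60, rounded up to 4771514; 4,771,514 required, 4,771,514 in favor — approved.
Series C: 3/5 of 5560227 = 3336136.20, rounded up to 3336137; 3,336,137 required, 3,336,401 in favor — approved.

Approved — every class gave the required vote.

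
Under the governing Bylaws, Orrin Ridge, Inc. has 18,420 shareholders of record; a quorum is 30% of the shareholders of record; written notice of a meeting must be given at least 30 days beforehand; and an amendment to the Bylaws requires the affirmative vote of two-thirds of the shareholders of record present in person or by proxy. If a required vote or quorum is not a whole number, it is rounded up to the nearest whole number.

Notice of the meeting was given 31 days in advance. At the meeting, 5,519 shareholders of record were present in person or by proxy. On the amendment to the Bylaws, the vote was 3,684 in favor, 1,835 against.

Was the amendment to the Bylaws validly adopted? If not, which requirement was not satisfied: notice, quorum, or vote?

Notice: 31 days given; 30 required. Satisfied.
Quorum: 30% of 18,420 = 5,526; 5,519 present. Not satisfied.
Vote: requires two-thirds of those present (5,519); 2/3 of 5519 = 3679.33, rounded up to 3680, so 3,680 needed; 3,684 in favor. Satisfied.

Invalid — quorum requirement not satisfied.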